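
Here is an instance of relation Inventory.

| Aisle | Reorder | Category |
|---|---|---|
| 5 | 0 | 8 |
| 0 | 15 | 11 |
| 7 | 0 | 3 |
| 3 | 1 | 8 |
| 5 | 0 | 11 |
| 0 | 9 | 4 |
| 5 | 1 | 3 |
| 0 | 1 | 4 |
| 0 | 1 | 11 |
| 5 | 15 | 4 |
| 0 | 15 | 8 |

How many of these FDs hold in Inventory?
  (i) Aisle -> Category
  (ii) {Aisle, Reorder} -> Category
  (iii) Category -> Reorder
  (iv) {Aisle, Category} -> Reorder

0

(i) Aisle -> Category: Aisle=5: 4 rows → Category takes values {8, 11, 3, 4} — violation; Aisle=0: 5 rows → Category takes values {11, 4, 8} — violation — fails.
(ii) {Aisle, Reorder} -> Category: (Aisle=5, Reorder=0): 2 rows → Category takes values {8, 11} — violation; (Aisle=0, Reorder=15): 2 rows → Category takes values {11, 8} — violation; (Aisle=0, Reorder=1): 2 rows → Category takes values {4, 11} — violation — fails.
(iii) Category -> Reorder: Category=8: 3 rows → Reorder takes values {0, 1, 15} — violation; Category=11: 3 rows → Reorder takes values {15, 0, 1} — violation; Category=3: 2 rows → Reorder takes values {0, 1} — violation; Category=4: 3 rows → Reorder takes values {9, 1, 15} — violation — fails.
(iv) {Aisle, Category} -> Reorder: (Aisle=0, Category=11): 2 rows → Reorder takes values {15, 1} — violation; (Aisle=0, Category=4): 2 rows → Reorder takes values {9, 1} — violation — fails.
None of the 4 dependencies hold.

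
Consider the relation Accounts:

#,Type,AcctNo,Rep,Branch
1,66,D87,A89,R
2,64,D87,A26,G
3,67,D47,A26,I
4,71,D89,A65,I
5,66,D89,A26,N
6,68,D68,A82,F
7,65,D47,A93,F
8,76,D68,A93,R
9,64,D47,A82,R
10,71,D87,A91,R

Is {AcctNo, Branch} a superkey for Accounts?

Rows 1 and 10 have the same {AcctNo, Branch} value (AcctNo=D87, Branch=R) but are distinct tuples, so {AcctNo, Branch} does not determine every attribute — not a superkey.

No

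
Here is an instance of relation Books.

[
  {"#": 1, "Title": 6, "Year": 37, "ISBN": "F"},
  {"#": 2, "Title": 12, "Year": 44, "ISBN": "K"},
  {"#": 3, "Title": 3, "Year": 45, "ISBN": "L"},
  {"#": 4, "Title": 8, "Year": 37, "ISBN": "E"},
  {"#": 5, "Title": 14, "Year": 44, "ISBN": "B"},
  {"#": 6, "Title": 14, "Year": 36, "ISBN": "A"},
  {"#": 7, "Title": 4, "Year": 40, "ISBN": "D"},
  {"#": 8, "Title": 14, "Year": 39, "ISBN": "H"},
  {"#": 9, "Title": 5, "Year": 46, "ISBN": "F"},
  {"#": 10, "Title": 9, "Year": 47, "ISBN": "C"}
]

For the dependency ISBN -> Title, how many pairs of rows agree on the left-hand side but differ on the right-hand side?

ISBN=F: violating pairs (1,9) — 1 pair.

1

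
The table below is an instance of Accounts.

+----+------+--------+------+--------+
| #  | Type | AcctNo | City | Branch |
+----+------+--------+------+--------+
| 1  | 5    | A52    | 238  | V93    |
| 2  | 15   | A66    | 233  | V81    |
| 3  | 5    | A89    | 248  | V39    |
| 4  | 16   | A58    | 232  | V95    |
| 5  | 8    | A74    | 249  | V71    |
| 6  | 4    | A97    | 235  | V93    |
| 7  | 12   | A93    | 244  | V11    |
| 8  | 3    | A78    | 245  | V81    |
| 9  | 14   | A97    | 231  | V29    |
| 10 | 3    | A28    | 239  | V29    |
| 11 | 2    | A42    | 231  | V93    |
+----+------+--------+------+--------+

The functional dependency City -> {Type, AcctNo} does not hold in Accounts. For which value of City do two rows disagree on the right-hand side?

231

City=238: row 1 → {Type,AcctNo} = (5, A52) ✓
City=233: row 2 → {Type,AcctNo} = (15, A66) ✓
City=248: row 3 → {Type,AcctNo} = (5, A89) ✓
City=232: row 4 → {Type,AcctNo} = (16, A58) ✓
City=249: row 5 → {Type,AcctNo} = (8, A74) ✓
City=235: row 6 → {Type,AcctNo} = (4, A97) ✓
City=244: row 7 → {Type,AcctNo} = (12, A93) ✓
City=245: row 8 → {Type,AcctNo} = (3, A78) ✓
City=231: rows 9, 11 → {Type,AcctNo} takes values {(14, A97), (2, A42)} — violation
City=239: row 10 → {Type,AcctNo} = (3, A28) ✓
The only City value with inconsistent RHS is City=231.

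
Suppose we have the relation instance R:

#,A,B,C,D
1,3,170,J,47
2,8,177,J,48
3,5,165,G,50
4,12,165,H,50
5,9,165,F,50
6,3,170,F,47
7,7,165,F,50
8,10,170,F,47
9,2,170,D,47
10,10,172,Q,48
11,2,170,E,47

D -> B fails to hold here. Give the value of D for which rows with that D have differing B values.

D=47: rows 1, 6, 8, 9, 11 → B = 170, 170, 170, 170, 170 ✓
D=48: rows 2, 10 → B takes values {177, 172} — violation
D=50: rows 3, 4, 5, 7 → B = 165, 165, 165, 165 ✓
The only D value with inconsistent B is D=48.

48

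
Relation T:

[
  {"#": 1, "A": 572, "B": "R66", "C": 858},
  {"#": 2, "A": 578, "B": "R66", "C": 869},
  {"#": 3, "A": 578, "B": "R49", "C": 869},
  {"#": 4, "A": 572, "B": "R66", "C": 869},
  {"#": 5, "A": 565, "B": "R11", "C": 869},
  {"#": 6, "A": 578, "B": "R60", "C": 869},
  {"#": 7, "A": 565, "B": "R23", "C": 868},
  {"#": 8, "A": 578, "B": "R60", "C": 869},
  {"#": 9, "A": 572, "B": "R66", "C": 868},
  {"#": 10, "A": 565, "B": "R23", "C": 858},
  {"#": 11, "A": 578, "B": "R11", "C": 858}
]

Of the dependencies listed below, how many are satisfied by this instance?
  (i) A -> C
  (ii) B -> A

0

(i) A -> C: A=572: rows 1, 4, 9 → C takes values {858, 869, 868} — violation; A=578: rows 2, 3, 6, 8, 11 → C takes values {869, 858} — violation; A=565: rows 5, 7, 10 → C takes values {869, 868, 858} — violation — fails.
(ii) B -> A: B=R66: rows 1, 2, 4, 9 → A takes values {572, 578} — violation; B=R11: rows 5, 11 → A takes values {565, 578} — violation — fails.
None of the 2 dependencies hold.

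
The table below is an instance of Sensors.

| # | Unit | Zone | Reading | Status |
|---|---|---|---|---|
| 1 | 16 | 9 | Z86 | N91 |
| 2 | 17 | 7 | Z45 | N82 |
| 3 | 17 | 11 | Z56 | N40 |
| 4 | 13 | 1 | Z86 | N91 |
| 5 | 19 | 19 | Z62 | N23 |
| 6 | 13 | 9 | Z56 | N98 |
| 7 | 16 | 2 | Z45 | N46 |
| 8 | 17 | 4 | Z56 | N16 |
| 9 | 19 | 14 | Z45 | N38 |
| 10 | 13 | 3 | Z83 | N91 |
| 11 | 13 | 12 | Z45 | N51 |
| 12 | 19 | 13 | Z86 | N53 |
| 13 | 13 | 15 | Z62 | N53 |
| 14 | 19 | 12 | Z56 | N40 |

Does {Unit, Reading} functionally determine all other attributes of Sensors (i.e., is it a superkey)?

Rows 3 and 8 have the same {Unit, Reading} value (Unit=17, Reading=Z56) but are distinct tuples, so {Unit, Reading} does not determine every attribute — not a superkey.

No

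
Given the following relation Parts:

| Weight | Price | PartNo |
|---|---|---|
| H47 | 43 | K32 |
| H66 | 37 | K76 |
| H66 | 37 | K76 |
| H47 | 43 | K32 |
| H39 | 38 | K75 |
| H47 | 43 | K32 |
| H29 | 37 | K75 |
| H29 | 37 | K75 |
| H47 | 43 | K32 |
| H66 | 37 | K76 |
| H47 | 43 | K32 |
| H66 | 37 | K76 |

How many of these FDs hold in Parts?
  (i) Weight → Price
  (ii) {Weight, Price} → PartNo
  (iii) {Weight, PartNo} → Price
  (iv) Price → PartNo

3

(i) Weight → Price: every LHS value maps to a single RHS value — holds.
(ii) {Weight, Price} → PartNo: every LHS value maps to a single RHS value — holds.
(iii) {Weight, PartNo} → Price: every LHS value maps to a single RHS value — holds.
(iv) Price → PartNo: Price=37: 6 rows → PartNo takes values {K76, K75} — violation — fails.
3 of the 4 dependencies hold.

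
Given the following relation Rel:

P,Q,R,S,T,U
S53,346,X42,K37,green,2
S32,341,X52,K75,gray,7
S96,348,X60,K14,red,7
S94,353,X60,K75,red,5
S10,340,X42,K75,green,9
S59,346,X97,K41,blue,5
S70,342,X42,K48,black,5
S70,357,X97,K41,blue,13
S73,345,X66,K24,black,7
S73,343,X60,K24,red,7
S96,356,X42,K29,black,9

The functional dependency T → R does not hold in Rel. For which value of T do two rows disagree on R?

black

T=green: 2 rows → R = X42, X42 ✓
T=gray: 1 row → R = X52 ✓
T=red: 3 rows → R = X60, X60, X60 ✓
T=blue: 2 rows → R = X97, X97 ✓
T=black: 3 rows → R takes values {X42, X66} — violation
The only T value with inconsistent R is T=black.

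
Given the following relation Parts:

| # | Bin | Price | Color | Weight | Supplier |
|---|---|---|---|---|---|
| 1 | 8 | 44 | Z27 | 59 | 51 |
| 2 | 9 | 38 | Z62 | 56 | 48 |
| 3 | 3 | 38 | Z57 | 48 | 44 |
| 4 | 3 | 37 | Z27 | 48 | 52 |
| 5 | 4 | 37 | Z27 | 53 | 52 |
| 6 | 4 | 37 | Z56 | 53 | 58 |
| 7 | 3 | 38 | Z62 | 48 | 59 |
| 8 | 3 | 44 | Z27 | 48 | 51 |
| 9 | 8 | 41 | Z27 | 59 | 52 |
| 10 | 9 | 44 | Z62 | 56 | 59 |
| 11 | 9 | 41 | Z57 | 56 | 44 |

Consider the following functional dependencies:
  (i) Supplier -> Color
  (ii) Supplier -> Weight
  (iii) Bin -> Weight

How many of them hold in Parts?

(i) Supplier -> Color: every LHS value maps to a single RHS value — holds.
(ii) Supplier -> Weight: Supplier=51: rows 1, 8 → Weight takes values {59, 48} — violation; Supplier=44: rows 3, 11 → Weight takes values {48, 56} — violation; Supplier=52: rows 4, 5, 9 → Weight takes values {48, 53, 59} — violation; Supplier=59: rows 7, 10 → Weight takes values {48, 56} — violation — fails.
(iii) Bin -> Weight: every LHS value maps to a single RHS value — holds.
2 of the 3 dependencies hold.

2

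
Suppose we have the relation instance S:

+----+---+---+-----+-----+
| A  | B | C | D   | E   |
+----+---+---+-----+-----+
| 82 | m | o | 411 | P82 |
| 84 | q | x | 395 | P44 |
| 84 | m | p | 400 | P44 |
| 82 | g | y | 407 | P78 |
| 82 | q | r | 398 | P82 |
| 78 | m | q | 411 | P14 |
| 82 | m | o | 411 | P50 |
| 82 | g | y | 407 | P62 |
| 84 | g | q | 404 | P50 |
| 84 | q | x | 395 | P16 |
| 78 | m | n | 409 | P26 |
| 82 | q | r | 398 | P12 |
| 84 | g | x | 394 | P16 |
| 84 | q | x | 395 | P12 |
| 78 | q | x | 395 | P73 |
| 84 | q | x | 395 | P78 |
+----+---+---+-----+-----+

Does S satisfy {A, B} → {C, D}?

(A=82, B=m): 2 rows → {C,D} = (o, 411), (o, 411) ✓
(A=84, B=q): 4 rows → {C,D} = (x, 395), (x, 395), (x, 395), (x, 395) ✓
(A=84, B=m): 1 row → {C,D} = (p, 400) ✓
(A=82, B=g): 2 rows → {C,D} = (y, 407), (y, 407) ✓
(A=82, B=q): 2 rows → {C,D} = (r, 398), (r, 398) ✓
(A=78, B=m): 2 rows → {C,D} takes values {(q, 411), (n, 409)} — violation
(A=84, B=g): 2 rows → {C,D} takes values {(q, 404), (x, 394)} — violation
(A=78, B=q): 1 row → {C,D} = (x, 395) ✓
Two rows agree on {A, B} but differ on {C, D}, so {A, B} → {C, D} does not hold.

No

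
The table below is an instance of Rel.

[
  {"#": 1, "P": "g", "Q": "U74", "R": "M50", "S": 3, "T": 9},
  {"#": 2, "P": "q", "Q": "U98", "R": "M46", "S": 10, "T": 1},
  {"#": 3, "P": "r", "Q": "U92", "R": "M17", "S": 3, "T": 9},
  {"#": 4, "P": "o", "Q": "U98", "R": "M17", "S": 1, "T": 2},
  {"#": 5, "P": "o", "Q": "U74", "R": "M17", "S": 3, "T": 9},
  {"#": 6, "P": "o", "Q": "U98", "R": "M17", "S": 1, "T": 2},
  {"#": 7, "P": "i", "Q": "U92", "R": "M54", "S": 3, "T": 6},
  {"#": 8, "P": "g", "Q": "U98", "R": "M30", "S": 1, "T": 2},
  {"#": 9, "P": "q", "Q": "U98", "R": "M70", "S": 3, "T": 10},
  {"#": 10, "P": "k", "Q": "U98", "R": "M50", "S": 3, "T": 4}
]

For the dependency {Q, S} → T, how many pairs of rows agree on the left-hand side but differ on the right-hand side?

(Q=U74, S=3): all 2 rows agree on T — 0 pairs.
(Q=U92, S=3): violating pairs (3,7) — 1 pair.
(Q=U98, S=1): all 3 rows agree on T — 0 pairs.
(Q=U98, S=3): violating pairs (9,10) — 1 pair.

2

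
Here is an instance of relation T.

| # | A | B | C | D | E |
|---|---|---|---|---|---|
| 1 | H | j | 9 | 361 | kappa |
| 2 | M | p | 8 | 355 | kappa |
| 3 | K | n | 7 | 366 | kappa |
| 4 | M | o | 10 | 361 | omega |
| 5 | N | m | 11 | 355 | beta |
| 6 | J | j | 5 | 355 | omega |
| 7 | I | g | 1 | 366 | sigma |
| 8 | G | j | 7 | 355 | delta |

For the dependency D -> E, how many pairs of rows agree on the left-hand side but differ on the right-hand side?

D=361: violating pairs (1,4) — 1 pair.
D=355: violating pairs (2,5), (2,6), (2,8), (5,6), (5,8), (6,8) — 6 pairs.
D=366: violating pairs (3,7) — 1 pair.

8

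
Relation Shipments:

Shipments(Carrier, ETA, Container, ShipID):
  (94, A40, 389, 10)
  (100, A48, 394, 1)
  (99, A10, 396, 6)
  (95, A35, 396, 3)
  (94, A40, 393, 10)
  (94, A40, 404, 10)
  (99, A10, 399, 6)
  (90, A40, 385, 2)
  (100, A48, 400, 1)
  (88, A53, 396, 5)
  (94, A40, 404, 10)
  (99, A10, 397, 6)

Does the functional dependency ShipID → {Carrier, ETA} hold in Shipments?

ShipID=10: 4 rows → {Carrier,ETA} = (94, A40), (94, A40), (94, A40), (94, A40) ✓
ShipID=1: 2 rows → {Carrier,ETA} = (100, A48), (100, A48) ✓
ShipID=6: 3 rows → {Carrier,ETA} = (99, A10), (99, A10), (99, A10) ✓
ShipID=3: 1 row → {Carrier,ETA} = (95, A35) ✓
ShipID=2: 1 row → {Carrier,ETA} = (90, A40) ✓
ShipID=5: 1 row → {Carrier,ETA} = (88, A53) ✓
Every ShipID value is associated with a single {Carrier, ETA} value, so ShipID → {Carrier, ETA} holds.

Yes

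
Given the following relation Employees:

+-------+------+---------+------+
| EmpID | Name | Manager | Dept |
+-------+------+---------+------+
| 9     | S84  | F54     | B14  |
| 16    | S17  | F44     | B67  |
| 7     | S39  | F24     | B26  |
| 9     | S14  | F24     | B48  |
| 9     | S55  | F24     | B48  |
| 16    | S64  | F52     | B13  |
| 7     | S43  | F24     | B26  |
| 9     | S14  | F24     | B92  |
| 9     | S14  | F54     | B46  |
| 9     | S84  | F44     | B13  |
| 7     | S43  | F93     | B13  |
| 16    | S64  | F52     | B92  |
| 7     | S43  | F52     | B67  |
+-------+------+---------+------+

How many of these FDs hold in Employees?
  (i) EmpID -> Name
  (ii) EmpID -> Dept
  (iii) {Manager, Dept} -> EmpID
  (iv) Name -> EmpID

2

(i) EmpID -> Name: EmpID=9: 6 rows → Name takes values {S84, S14, S55} — violation; EmpID=16: 3 rows → Name takes values {S17, S64} — violation; EmpID=7: 4 rows → Name takes values {S39, S43} — violation — fails.
(ii) EmpID -> Dept: EmpID=9: 6 rows → Dept takes values {B14, B48, B92, B46, B13} — violation; EmpID=16: 3 rows → Dept takes values {B67, B13, B92} — violation; EmpID=7: 4 rows → Dept takes values {B26, B13, B67} — violation — fails.
(iii) {Manager, Dept} -> EmpID: every LHS value maps to a single RHS value — holds.
(iv) Name -> EmpID: every LHS value maps to a single RHS value — holds.
2 of the 4 dependencies hold.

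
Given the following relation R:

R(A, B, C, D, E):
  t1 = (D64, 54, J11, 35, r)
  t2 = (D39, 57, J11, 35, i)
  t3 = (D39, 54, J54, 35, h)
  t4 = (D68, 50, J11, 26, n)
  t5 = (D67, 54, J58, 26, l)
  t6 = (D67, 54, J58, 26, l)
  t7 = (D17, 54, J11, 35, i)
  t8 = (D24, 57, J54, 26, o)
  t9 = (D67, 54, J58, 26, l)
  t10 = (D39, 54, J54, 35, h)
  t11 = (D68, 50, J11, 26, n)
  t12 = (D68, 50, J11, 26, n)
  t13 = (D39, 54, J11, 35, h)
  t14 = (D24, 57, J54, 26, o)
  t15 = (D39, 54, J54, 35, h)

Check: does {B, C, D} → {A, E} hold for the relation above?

(B=54, C=J11, D=35): rows 1, 7, 13 → {A,E} takes values {(D64, r), (D17, i), (D39, h)} — violation
(B=57, C=J11, D=35): row 2 → {A,E} = (D39, i) ✓
(B=54, C=J54, D=35): rows 3, 10, 15 → {A,E} = (D39, h), (D39, h), (D39, h) ✓
(B=50, C=J11, D=26): rows 4, 11, 12 → {A,E} = (D68, n), (D68, n), (D68, n) ✓
(B=54, C=J58, D=26): rows 5, 6, 9 → {A,E} = (D67, l), (D67, l), (D67, l) ✓
(B=57, C=J54, D=26): rows 8, 14 → {A,E} = (D24, o), (D24, o) ✓
Two rows agree on {B, C, D} but differ on {A, E}, so {B, C, D} → {A, E} does not hold.

No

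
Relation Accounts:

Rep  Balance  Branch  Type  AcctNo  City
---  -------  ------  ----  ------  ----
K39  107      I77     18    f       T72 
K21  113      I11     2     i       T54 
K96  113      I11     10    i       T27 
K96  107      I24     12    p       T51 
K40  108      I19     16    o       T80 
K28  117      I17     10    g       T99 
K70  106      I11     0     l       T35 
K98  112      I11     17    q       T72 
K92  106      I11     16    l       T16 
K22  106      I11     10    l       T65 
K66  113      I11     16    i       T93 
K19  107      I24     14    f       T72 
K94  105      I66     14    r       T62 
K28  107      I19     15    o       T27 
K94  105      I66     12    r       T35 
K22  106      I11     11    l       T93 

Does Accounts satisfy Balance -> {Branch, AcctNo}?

No

Balance=107: 4 rows → {Branch,AcctNo} takes values {(I77, f), (I24, p), (I24, f), (I19, o)} — violation
Balance=113: 3 rows → {Branch,AcctNo} = (I11, i), (I11, i), (I11, i) ✓
Balance=108: 1 row → {Branch,AcctNo} = (I19, o) ✓
Balance=117: 1 row → {Branch,AcctNo} = (I17, g) ✓
Balance=106: 4 rows → {Branch,AcctNo} = (I11, l), (I11, l), (I11, l), (I11, l) ✓
Balance=112: 1 row → {Branch,AcctNo} = (I11, q) ✓
Balance=105: 2 rows → {Branch,AcctNo} = (I66, r), (I66, r) ✓
Two rows agree on Balance but differ on {Branch, AcctNo}, so Balance -> {Branch, AcctNo} does not hold.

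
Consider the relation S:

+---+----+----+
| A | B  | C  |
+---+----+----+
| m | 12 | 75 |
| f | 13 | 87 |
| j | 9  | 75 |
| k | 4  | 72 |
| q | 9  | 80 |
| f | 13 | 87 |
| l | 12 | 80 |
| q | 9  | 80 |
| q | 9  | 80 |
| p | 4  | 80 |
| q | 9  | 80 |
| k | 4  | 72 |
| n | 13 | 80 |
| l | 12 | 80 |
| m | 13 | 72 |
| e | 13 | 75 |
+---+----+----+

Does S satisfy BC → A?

(B=12, C=75): 1 row → A = m ✓
(B=13, C=87): 2 rows → A = f, f ✓
(B=9, C=75): 1 row → A = j ✓
(B=4, C=72): 2 rows → A = k, k ✓
(B=9, C=80): 4 rows → A = q, q, q, q ✓
(B=12, C=80): 2 rows → A = l, l ✓
(B=4, C=80): 1 row → A = p ✓
(B=13, C=80): 1 row → A = n ✓
(B=13, C=72): 1 row → A = m ✓
(B=13, C=75): 1 row → A = e ✓
Every BC value is associated with a single A value, so BC → A holds.

Yes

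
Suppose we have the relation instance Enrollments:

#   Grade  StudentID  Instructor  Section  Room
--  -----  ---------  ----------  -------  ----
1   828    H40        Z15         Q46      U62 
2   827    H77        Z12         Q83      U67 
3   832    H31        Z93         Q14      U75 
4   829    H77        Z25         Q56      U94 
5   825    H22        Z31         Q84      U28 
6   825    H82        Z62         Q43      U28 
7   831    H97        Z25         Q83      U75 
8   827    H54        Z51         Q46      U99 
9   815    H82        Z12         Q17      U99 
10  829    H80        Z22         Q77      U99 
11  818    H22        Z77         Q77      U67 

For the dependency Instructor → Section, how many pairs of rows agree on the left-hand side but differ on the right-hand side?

Instructor=Z12: violating pairs (2,9) — 1 pair.
Instructor=Z25: violating pairs (4,7) — 1 pair.

2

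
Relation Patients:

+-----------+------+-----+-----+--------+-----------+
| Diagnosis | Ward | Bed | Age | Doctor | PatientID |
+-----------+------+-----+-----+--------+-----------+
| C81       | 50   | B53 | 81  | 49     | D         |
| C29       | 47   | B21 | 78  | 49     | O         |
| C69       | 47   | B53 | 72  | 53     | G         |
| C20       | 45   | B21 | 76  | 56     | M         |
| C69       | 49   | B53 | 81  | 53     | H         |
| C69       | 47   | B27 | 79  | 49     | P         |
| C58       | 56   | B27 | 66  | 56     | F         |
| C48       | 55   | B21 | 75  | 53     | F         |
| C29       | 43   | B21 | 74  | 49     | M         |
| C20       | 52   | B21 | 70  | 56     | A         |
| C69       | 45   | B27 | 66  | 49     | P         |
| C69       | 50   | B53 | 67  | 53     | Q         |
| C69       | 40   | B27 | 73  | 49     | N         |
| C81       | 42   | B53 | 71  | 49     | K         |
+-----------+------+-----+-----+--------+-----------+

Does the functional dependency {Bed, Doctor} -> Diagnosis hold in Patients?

Yes

(Bed=B53, Doctor=49): 2 rows → Diagnosis = C81, C81 ✓
(Bed=B21, Doctor=49): 2 rows → Diagnosis = C29, C29 ✓
(Bed=B53, Doctor=53): 3 rows → Diagnosis = C69, C69, C69 ✓
(Bed=B21, Doctor=56): 2 rows → Diagnosis = C20, C20 ✓
(Bed=B27, Doctor=49): 3 rows → Diagnosis = C69, C69, C69 ✓
(Bed=B27, Doctor=56): 1 row → Diagnosis = C58 ✓
(Bed=B21, Doctor=53): 1 row → Diagnosis = C48 ✓
Every {Bed, Doctor} value is associated with a single Diagnosis value, so {Bed, Doctor} -> Diagnosis holds.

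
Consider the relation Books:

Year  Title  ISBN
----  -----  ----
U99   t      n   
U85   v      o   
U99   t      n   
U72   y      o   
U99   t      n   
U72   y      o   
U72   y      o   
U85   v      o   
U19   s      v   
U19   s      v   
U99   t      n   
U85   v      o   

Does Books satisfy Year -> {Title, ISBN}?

Year=U99: 4 rows → {Title,ISBN} = (t, n), (t, n), (t, n), (t, n) ✓
Year=U85: 3 rows → {Title,ISBN} = (v, o), (v, o), (v, o) ✓
Year=U72: 3 rows → {Title,ISBN} = (y, o), (y, o), (y, o) ✓
Year=U19: 2 rows → {Title,ISBN} = (s, v), (s, v) ✓
Every Year value is associated with a single {Title, ISBN} value, so Year -> {Title, ISBN} holds.

Yes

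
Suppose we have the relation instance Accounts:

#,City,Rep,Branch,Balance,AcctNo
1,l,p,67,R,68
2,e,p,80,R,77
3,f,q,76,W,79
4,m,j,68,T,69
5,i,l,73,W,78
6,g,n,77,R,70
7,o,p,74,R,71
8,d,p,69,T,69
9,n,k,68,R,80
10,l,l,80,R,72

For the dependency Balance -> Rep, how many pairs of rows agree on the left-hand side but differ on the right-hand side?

Balance=R: violating pairs (1,6), (1,9), (1,10), (2,6), (2,9), (2,10), (6,7), (6,9), (6,10), (7,9), (7,10), (9,10) — 12 pairs.
Balance=W: violating pairs (3,5) — 1 pair.
Balance=T: violating pairs (4,8) — 1 pair.

14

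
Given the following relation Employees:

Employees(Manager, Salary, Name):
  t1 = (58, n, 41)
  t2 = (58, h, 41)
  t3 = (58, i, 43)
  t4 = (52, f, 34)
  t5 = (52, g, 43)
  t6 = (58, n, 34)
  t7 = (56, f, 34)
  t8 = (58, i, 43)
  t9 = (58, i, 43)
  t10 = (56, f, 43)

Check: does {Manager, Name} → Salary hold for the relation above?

No

(Manager=58, Name=41): rows 1, 2 → Salary takes values {n, h} — violation
(Manager=58, Name=43): rows 3, 8, 9 → Salary = i, i, i ✓
(Manager=52, Name=34): row 4 → Salary = f ✓
(Manager=52, Name=43): row 5 → Salary = g ✓
(Manager=58, Name=34): row 6 → Salary = n ✓
(Manager=56, Name=34): row 7 → Salary = f ✓
(Manager=56, Name=43): row 10 → Salary = f ✓
Two rows agree on {Manager, Name} but differ on Salary, so {Manager, Name} → Salary does not hold.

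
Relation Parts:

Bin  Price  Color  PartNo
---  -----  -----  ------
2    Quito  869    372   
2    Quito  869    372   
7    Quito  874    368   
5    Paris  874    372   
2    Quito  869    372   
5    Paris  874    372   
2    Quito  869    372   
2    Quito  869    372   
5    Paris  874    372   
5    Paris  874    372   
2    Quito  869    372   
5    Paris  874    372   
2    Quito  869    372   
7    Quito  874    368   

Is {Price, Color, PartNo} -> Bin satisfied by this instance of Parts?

Yes

(Price=Quito, Color=869, PartNo=372): 7 rows → Bin = 2, 2, 2, 2, 2, 2, 2 ✓
(Price=Quito, Color=874, PartNo=368): 2 rows → Bin = 7, 7 ✓
(Price=Paris, Color=874, PartNo=372): 5 rows → Bin = 5, 5, 5, 5, 5 ✓
Every {Price, Color, PartNo} value is associated with a single Bin value, so {Price, Color, PartNo} -> Bin holds.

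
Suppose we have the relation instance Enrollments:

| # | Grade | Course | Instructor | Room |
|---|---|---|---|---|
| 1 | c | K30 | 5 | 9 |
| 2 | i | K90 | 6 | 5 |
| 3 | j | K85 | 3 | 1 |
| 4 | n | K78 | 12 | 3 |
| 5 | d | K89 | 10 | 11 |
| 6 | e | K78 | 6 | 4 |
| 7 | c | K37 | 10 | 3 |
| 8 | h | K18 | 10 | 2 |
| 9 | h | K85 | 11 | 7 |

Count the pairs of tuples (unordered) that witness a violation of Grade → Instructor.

Grade=c: violating pairs (1,7) — 1 pair.
Grade=h: violating pairs (8,9) — 1 pair.

2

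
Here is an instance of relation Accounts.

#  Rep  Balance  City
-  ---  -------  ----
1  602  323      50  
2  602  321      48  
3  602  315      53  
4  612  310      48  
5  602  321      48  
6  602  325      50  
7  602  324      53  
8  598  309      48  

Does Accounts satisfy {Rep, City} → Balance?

No

(Rep=602, City=50): rows 1, 6 → Balance takes values {323, 325} — violation
(Rep=602, City=48): rows 2, 5 → Balance = 321, 321 ✓
(Rep=602, City=53): rows 3, 7 → Balance takes values {315, 324} — violation
(Rep=612, City=48): row 4 → Balance = 310 ✓
(Rep=598, City=48): row 8 → Balance = 309 ✓
Two rows agree on {Rep, City} but differ on Balance, so {Rep, City} → Balance does not hold.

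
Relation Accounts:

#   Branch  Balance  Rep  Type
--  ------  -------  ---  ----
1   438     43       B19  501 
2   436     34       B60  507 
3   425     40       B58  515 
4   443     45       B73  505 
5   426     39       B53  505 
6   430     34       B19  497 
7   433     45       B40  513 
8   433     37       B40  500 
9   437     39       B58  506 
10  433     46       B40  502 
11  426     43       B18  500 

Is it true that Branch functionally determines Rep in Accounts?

No

Branch=438: row 1 → Rep = B19 ✓
Branch=436: row 2 → Rep = B60 ✓
Branch=425: row 3 → Rep = B58 ✓
Branch=443: row 4 → Rep = B73 ✓
Branch=426: rows 5, 11 → Rep takes values {B53, B18} — violation
Branch=430: row 6 → Rep = B19 ✓
Branch=433: rows 7, 8, 10 → Rep = B40, B40, B40 ✓
Branch=437: row 9 → Rep = B58 ✓
Two rows agree on Branch but differ on Rep, so Branch -> Rep does not hold.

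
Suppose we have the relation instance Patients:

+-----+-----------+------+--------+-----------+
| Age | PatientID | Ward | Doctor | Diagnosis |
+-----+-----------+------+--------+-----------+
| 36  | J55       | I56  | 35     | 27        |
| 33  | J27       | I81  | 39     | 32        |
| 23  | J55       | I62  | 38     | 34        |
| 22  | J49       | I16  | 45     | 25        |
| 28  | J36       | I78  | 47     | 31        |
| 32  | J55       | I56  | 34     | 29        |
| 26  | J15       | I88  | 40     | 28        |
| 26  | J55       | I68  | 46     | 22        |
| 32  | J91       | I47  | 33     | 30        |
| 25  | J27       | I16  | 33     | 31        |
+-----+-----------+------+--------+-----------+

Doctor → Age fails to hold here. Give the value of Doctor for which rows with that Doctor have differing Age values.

33

Doctor=35: 1 row → Age = 36 ✓
Doctor=39: 1 row → Age = 33 ✓
Doctor=38: 1 row → Age = 23 ✓
Doctor=45: 1 row → Age = 22 ✓
Doctor=47: 1 row → Age = 28 ✓
Doctor=34: 1 row → Age = 32 ✓
Doctor=40: 1 row → Age = 26 ✓
Doctor=46: 1 row → Age = 26 ✓
Doctor=33: 2 rows → Age takes values {32, 25} — violation
The only Doctor value with inconsistent Age is Doctor=33.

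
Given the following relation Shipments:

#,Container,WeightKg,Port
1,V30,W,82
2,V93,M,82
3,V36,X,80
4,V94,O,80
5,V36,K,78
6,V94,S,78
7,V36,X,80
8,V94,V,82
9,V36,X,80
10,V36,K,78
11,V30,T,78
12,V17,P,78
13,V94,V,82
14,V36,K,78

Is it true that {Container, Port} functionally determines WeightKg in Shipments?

(Container=V30, Port=82): row 1 → WeightKg = W ✓
(Container=V93, Port=82): row 2 → WeightKg = M ✓
(Container=V36, Port=80): rows 3, 7, 9 → WeightKg = X, X, X ✓
(Container=V94, Port=80): row 4 → WeightKg = O ✓
(Container=V36, Port=78): rows 5, 10, 14 → WeightKg = K, K, K ✓
(Container=V94, Port=78): row 6 → WeightKg = S ✓
(Container=V94, Port=82): rows 8, 13 → WeightKg = V, V ✓
(Container=V30, Port=78): row 11 → WeightKg = T ✓
(Container=V17, Port=78): row 12 → WeightKg = P ✓
Every {Container, Port} value is associated with a single WeightKg value, so {Container, Port} → WeightKg holds.

Yes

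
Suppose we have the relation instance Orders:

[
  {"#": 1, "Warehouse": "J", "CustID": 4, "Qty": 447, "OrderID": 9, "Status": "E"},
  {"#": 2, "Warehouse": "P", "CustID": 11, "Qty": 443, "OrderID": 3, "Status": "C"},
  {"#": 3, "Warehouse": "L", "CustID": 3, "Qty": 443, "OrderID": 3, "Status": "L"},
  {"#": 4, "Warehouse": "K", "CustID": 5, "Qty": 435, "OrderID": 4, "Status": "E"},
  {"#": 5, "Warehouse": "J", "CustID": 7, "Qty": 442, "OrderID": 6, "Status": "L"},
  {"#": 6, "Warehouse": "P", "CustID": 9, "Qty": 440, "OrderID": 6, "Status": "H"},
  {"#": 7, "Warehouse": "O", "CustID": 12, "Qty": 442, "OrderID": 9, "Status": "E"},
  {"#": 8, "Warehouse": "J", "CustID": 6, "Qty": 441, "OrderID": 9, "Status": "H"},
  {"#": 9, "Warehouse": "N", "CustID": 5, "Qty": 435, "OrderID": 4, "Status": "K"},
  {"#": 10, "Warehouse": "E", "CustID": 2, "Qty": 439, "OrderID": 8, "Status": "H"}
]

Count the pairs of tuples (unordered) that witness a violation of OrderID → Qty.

4

OrderID=9: violating pairs (1,7), (1,8), (7,8) — 3 pairs.
OrderID=3: all 2 rows agree on Qty — 0 pairs.
OrderID=4: all 2 rows agree on Qty — 0 pairs.
OrderID=6: violating pairs (5,6) — 1 pair.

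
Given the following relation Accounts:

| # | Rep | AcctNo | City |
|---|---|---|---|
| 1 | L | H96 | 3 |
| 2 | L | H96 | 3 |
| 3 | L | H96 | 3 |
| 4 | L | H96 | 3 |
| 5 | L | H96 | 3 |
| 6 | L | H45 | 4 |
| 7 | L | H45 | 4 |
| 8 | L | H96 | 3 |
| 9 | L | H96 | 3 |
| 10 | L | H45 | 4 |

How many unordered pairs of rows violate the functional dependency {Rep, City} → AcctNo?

(Rep=L, City=3): all 7 rows agree on AcctNo — 0 pairs.
(Rep=L, City=4): all 3 rows agree on AcctNo — 0 pairs.

0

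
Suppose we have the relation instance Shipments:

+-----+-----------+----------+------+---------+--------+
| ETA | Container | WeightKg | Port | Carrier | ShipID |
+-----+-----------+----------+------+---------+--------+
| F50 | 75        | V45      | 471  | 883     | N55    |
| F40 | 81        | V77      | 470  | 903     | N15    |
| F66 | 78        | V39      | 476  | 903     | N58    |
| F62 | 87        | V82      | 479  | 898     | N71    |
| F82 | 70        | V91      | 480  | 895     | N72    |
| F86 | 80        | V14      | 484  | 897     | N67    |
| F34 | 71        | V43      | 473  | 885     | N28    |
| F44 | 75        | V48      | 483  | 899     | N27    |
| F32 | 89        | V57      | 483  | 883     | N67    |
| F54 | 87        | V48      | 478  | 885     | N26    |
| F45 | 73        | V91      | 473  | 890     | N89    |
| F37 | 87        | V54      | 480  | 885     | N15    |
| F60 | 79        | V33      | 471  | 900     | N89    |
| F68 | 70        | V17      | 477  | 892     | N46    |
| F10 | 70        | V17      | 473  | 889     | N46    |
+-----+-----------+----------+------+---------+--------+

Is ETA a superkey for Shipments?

Yes

All 15 rows have distinct ETA values, so ETA → (all attributes) holds and ETA is a superkey.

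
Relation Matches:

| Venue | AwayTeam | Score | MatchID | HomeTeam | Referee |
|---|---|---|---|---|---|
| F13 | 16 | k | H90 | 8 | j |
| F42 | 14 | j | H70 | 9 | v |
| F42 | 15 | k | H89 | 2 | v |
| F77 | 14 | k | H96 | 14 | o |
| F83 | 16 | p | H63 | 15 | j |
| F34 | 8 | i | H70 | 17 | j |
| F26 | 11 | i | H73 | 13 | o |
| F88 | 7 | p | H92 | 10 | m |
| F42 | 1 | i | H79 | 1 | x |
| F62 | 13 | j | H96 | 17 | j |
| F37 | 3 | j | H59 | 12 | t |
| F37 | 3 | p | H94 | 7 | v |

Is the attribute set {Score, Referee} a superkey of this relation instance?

Yes

All 12 rows have distinct {Score, Referee} values, so {Score, Referee} → (all attributes) holds and {Score, Referee} is a superkey.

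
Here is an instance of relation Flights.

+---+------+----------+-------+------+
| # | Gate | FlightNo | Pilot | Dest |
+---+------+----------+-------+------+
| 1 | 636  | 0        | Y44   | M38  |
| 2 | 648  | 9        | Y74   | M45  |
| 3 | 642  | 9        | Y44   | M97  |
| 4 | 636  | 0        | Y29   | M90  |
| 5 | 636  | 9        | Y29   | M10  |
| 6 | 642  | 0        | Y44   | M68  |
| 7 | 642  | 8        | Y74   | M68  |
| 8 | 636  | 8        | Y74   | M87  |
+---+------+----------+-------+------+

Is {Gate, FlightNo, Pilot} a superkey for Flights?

All 8 rows have distinct {Gate, FlightNo, Pilot} values, so {Gate, FlightNo, Pilot} → (all attributes) holds and {Gate, FlightNo, Pilot} is a superkey.

Yes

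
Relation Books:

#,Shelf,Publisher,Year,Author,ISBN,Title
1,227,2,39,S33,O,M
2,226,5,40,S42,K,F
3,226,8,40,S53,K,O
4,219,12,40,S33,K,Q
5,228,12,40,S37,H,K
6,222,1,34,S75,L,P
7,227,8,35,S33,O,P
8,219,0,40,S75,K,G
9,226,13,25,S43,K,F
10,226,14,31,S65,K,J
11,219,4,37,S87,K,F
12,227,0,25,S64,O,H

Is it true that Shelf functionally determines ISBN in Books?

Shelf=227: rows 1, 7, 12 → ISBN = O, O, O ✓
Shelf=226: rows 2, 3, 9, 10 → ISBN = K, K, K, K ✓
Shelf=219: rows 4, 8, 11 → ISBN = K, K, K ✓
Shelf=228: row 5 → ISBN = H ✓
Shelf=222: row 6 → ISBN = L ✓
Every Shelf value is associated with a single ISBN value, so Shelf → ISBN holds.

Yes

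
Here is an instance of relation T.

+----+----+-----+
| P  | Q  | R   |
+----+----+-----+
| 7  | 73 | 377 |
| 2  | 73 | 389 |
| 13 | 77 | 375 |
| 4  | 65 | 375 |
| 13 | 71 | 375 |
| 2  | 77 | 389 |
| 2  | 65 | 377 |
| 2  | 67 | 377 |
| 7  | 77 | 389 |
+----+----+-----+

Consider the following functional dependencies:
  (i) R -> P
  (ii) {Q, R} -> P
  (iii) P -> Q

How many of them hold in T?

0

(i) R -> P: R=377: 3 rows → P takes values {7, 2} — violation; R=389: 3 rows → P takes values {2, 7} — violation; R=375: 3 rows → P takes values {13, 4} — violation — fails.
(ii) {Q, R} -> P: (Q=77, R=389): 2 rows → P takes values {2, 7} — violation — fails.
(iii) P -> Q: P=7: 2 rows → Q takes values {73, 77} — violation; P=2: 4 rows → Q takes values {73, 77, 65, 67} — violation; P=13: 2 rows → Q takes values {77, 71} — violation — fails.
None of the 3 dependencies hold.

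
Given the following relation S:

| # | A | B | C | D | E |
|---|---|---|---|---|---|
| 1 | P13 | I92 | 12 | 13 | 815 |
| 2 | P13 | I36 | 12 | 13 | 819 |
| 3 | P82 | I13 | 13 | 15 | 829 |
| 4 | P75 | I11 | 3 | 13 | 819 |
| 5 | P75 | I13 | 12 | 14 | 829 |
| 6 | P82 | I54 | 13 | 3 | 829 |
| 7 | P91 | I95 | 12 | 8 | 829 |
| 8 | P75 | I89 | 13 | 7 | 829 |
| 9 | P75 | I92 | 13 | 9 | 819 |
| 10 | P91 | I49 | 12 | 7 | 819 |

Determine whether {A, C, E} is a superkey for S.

Rows 3 and 6 have the same {A, C, E} value (A=P82, C=13, E=829) but are distinct tuples, so {A, C, E} does not determine every attribute — not a superkey.

No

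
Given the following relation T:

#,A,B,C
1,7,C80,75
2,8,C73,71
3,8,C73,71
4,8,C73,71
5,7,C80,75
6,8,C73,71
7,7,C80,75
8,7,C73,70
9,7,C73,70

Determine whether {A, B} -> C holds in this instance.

Yes

(A=7, B=C80): rows 1, 5, 7 → C = 75, 75, 75 ✓
(A=8, B=C73): rows 2, 3, 4, 6 → C = 71, 71, 71, 71 ✓
(A=7, B=C73): rows 8, 9 → C = 70, 70 ✓
Every {A, B} value is associated with a single C value, so {A, B} -> C holds.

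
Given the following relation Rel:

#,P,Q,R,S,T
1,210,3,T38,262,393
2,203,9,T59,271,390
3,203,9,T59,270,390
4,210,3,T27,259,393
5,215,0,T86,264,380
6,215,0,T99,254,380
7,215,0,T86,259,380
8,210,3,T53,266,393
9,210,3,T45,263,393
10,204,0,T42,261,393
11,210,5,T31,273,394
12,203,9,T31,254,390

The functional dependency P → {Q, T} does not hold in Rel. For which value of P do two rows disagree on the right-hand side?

P=210: rows 1, 4, 8, 9, 11 → {Q,T} takes values {(3, 393), (5, 394)} — violation
P=203: rows 2, 3, 12 → {Q,T} = (9, 390), (9, 390), (9, 390) ✓
P=215: rows 5, 6, 7 → {Q,T} = (0, 380), (0, 380), (0, 380) ✓
P=204: row 10 → {Q,T} = (0, 393) ✓
The only P value with inconsistent RHS is P=210.

210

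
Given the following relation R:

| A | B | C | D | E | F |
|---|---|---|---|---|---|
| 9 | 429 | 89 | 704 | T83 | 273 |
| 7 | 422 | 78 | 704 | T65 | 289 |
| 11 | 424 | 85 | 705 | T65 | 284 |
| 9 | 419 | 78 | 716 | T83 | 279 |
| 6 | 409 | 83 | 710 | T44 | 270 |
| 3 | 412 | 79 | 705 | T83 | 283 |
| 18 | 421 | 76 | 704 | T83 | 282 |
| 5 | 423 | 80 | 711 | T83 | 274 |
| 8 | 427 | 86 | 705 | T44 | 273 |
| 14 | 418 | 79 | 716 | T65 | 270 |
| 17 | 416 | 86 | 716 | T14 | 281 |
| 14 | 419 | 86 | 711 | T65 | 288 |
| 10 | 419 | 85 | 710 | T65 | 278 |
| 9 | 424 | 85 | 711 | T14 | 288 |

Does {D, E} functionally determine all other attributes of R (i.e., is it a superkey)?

No

Two distinct rows share (D=704, E=T83), so {D, E} does not determine every attribute — not a superkey.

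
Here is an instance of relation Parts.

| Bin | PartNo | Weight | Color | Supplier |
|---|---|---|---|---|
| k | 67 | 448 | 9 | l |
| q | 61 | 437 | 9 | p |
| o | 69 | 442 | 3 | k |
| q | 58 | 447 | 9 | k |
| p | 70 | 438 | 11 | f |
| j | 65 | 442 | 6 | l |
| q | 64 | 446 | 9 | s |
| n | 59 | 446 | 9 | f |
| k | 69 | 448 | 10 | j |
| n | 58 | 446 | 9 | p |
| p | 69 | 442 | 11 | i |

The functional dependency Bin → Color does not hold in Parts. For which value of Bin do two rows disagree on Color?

Bin=k: 2 rows → Color takes values {9, 10} — violation
Bin=q: 3 rows → Color = 9, 9, 9 ✓
Bin=o: 1 row → Color = 3 ✓
Bin=p: 2 rows → Color = 11, 11 ✓
Bin=j: 1 row → Color = 6 ✓
Bin=n: 2 rows → Color = 9, 9 ✓
The only Bin value with inconsistent Color is Bin=k.

k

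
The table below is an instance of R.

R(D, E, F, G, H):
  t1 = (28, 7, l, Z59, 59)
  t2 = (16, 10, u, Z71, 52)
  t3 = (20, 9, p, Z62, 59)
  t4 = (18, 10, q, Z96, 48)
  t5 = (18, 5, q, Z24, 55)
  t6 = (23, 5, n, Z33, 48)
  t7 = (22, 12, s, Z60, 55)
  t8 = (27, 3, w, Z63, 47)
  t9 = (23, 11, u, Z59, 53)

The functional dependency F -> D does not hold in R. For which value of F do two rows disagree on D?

u

F=l: row 1 → D = 28 ✓
F=u: rows 2, 9 → D takes values {16, 23} — violation
F=p: row 3 → D = 20 ✓
F=q: rows 4, 5 → D = 18, 18 ✓
F=n: row 6 → D = 23 ✓
F=s: row 7 → D = 22 ✓
F=w: row 8 → D = 27 ✓
The only F value with inconsistent D is F=u.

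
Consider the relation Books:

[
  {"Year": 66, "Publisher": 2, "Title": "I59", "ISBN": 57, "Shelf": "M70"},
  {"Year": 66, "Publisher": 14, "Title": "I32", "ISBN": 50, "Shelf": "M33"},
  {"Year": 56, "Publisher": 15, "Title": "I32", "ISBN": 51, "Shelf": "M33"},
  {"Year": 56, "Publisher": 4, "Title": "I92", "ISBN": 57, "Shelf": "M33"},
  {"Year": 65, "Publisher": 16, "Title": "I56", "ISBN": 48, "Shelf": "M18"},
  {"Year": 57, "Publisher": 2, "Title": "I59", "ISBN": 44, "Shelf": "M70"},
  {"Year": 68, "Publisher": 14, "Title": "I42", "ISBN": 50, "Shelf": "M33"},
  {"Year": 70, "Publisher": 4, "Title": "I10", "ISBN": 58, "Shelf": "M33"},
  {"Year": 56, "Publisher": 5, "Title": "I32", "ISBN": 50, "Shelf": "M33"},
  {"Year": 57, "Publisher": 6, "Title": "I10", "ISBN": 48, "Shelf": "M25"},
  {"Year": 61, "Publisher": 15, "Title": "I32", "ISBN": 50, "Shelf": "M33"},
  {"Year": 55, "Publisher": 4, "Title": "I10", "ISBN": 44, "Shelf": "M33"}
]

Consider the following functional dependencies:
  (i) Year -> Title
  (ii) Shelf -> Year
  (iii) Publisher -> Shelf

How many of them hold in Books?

1

(i) Year -> Title: Year=66: 2 rows → Title takes values {I59, I32} — violation; Year=56: 3 rows → Title takes values {I32, I92} — violation; Year=57: 2 rows → Title takes values {I59, I10} — violation — fails.
(ii) Shelf -> Year: Shelf=M70: 2 rows → Year takes values {66, 57} — violation; Shelf=M33: 8 rows → Year takes values {66, 56, 68, 70, 61, 55} — violation — fails.
(iii) Publisher -> Shelf: every LHS value maps to a single RHS value — holds.
1 of the 3 dependencies holds.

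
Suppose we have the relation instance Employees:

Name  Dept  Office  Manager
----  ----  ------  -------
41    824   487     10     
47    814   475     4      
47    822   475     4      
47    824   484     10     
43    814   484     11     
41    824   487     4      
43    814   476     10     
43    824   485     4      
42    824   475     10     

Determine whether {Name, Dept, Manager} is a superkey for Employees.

All 9 rows have distinct {Name, Dept, Manager} values, so {Name, Dept, Manager} → (all attributes) holds and {Name, Dept, Manager} is a superkey.

Yes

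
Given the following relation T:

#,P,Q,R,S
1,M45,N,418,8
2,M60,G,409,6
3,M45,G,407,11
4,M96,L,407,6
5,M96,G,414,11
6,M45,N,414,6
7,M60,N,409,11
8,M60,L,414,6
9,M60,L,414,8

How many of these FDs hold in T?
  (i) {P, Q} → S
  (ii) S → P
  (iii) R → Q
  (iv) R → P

0

(i) {P, Q} → S: (P=M45, Q=N): rows 1, 6 → S takes values {8, 6} — violation; (P=M60, Q=L): rows 8, 9 → S takes values {6, 8} — violation — fails.
(ii) S → P: S=8: rows 1, 9 → P takes values {M45, M60} — violation; S=6: rows 2, 4, 6, 8 → P takes values {M60, M96, M45} — violation; S=11: rows 3, 5, 7 → P takes values {M45, M96, M60} — violation — fails.
(iii) R → Q: R=409: rows 2, 7 → Q takes values {G, N} — violation; R=407: rows 3, 4 → Q takes values {G, L} — violation; R=414: rows 5, 6, 8, 9 → Q takes values {G, N, L} — violation — fails.
(iv) R → P: R=407: rows 3, 4 → P takes values {M45, M96} — violation; R=414: rows 5, 6, 8, 9 → P takes values {M96, M45, M60} — violation — fails.
None of the 4 dependencies hold.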